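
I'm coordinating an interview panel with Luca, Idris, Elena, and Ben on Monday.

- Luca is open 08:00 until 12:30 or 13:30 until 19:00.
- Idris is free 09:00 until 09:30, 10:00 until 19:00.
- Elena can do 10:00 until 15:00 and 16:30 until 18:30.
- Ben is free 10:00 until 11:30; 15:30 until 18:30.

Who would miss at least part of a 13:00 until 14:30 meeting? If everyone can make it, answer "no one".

Luca: not fully free for 13:00-14:30. Idris: free for 13:00-14:30. Elena: free for 13:00-14:30. Ben: not fully free for 13:00-14:30.

Ben, Luca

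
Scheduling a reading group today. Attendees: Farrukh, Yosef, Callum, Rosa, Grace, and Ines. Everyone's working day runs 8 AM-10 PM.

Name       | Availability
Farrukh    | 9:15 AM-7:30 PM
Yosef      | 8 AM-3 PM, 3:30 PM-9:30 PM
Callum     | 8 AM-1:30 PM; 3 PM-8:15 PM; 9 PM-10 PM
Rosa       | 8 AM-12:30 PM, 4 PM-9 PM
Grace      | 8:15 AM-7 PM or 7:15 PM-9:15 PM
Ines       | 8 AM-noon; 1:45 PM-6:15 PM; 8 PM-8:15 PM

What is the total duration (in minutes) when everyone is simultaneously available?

300

Farrukh ∩ Yosef: 09:15-15:00, 15:30-19:30.
Farrukh ∩ Yosef ∩ Callum: 09:15-13:30, 15:30-19:30.
Farrukh ∩ Yosef ∩ Callum ∩ Rosa: 09:15-12:30, 16:00-19:30.
Farrukh ∩ Yosef ∩ Callum ∩ Rosa ∩ Grace: 09:15-12:30, 16:00-19:00, 19:15-19:30.
Farrukh ∩ Yosef ∩ Callum ∩ Rosa ∩ Grace ∩ Ines: 09:15-12:00, 16:00-18:15.
Summing the common windows: 165 + 135 = 300 minutes.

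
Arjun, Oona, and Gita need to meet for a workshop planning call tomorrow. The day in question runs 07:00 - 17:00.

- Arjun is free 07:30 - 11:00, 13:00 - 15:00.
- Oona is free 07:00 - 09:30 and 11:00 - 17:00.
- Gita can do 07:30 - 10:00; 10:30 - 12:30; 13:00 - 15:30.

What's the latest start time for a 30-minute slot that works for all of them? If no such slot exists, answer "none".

Arjun ∩ Oona: 07:30-09:30, 13:00-15:00.
Arjun ∩ Oona ∩ Gita: 07:30-09:30, 13:00-15:00.
The last common window of at least 30 minutes is 13:00-15:00; a 30-minute meeting can start as late as 14:30 and still end by 15:00.

14:30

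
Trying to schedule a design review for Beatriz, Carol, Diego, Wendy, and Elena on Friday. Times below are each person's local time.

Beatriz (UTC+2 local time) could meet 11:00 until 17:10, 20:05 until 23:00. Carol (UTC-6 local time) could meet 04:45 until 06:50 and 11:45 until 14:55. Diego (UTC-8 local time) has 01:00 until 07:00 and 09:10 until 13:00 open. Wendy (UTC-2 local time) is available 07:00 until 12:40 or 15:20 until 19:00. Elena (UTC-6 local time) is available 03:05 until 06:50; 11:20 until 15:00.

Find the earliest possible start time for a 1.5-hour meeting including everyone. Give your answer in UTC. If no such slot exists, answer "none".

Beatriz in UTC: 09:00-15:10, 18:05-21:00 (subtract 2h to convert from UTC+2).
Carol in UTC: 10:45-12:50, 17:45-20:55 (add 6h to convert from UTC-6).
Diego in UTC: 09:00-15:00, 17:10-21:00 (add 8h to convert from UTC-8).
Wendy in UTC: 09:00-14:40, 17:20-21:00 (add 2h to convert from UTC-2).
Elena in UTC: 09:05-12:50, 17:20-21:00 (add 6h to convert from UTC-6).
Beatriz ∩ Carol: 10:45-12:50, 18:05-20:55.
Beatriz ∩ Carol ∩ Diego: 10:45-12:50, 18:05-20:55.
Beatriz ∩ Carol ∩ Diego ∩ Wendy: 10:45-12:50, 18:05-20:55.
Beatriz ∩ Carol ∩ Diego ∩ Wendy ∩ Elena: 10:45-12:50, 18:05-20:55.
So the common availability across everyone is 10:45-12:50, 18:05-20:55.
The first common window of at least 90 minutes is 10:45-12:50, so the earliest start is 10:45.

10:45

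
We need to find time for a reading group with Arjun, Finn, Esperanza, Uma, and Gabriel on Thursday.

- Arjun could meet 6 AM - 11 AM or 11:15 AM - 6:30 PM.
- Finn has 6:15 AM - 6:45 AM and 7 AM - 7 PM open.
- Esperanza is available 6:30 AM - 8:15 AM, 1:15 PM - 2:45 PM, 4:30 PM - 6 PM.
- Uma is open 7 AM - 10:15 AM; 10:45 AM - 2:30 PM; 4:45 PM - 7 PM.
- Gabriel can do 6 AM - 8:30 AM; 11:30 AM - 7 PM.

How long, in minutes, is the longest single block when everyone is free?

Arjun ∩ Finn: 06:15-06:45, 07:00-11:00, 11:15-18:30.
Arjun ∩ Finn ∩ Esperanza: 06:30-06:45, 07:00-08:15, 13:15-14:45, 16:30-18:00.
Arjun ∩ Finn ∩ Esperanza ∩ Uma: 07:00-08:15, 13:15-14:30, 16:45-18:00.
Arjun ∩ Finn ∩ Esperanza ∩ Uma ∩ Gabriel: 07:00-08:15, 13:15-14:30, 16:45-18:00.
Those are the intersection windows.
The longest is 07:00-08:15 at 75 minutes.

75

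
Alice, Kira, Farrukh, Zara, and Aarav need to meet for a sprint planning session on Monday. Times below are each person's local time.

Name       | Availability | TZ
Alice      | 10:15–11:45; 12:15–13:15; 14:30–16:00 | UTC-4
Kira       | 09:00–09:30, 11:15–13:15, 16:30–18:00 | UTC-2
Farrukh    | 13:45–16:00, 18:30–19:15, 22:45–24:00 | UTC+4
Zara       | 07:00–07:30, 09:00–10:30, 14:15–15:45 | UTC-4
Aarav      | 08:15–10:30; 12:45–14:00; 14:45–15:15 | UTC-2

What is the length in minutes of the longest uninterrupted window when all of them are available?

Alice in UTC: 14:15-15:45, 16:15-17:15, 18:30-20:00 (add 4h to convert from UTC-4).
Kira in UTC: 11:00-11:30, 13:15-15:15, 18:30-20:00 (add 2h to convert from UTC-2).
Farrukh in UTC: 09:45-12:00, 14:30-15:15, 18:45-20:00 (subtract 4h to convert from UTC+4).
Zara in UTC: 11:00-11:30, 13:00-14:30, 18:15-19:45 (add 4h to convert from UTC-4).
Aarav in UTC: 10:15-12:30, 14:45-16:00, 16:45-17:15 (add 2h to convert from UTC-2).
Alice ∩ Kira: 14:15-15:15, 18:30-20:00.
Alice ∩ Kira ∩ Farrukh: 14:30-15:15, 18:45-20:00.
Alice ∩ Kira ∩ Farrukh ∩ Zara: 18:45-19:45.
Alice ∩ Kira ∩ Farrukh ∩ Zara ∩ Aarav: ∅.
There is no time when everyone is free.
No common window exists, so the longest block is 0 minutes.

0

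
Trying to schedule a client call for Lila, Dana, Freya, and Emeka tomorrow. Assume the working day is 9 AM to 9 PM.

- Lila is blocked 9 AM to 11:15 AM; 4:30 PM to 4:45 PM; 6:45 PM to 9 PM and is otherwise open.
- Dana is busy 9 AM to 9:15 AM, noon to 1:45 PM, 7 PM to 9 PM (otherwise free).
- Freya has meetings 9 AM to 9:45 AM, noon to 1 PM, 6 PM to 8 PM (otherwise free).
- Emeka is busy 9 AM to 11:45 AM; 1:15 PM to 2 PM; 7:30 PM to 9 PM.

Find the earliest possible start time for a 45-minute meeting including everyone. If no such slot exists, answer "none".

Lila free: 11:15-16:30, 16:45-18:45 (invert busy blocks within the working day).
Dana free: 09:15-12:00, 13:45-19:00 (invert busy blocks within the working day).
Freya free: 09:45-12:00, 13:00-18:00, 20:00-21:00 (invert busy blocks within the working day).
Emeka free: 11:45-13:15, 14:00-19:30 (invert busy blocks within the working day).
Lila ∩ Dana: 11:15-12:00, 13:45-16:30, 16:45-18:45.
Lila ∩ Dana ∩ Freya: 11:15-12:00, 13:45-16:30, 16:45-18:00.
Lila ∩ Dana ∩ Freya ∩ Emeka: 11:45-12:00, 14:00-16:30, 16:45-18:00.
The first common window of at least 45 minutes is 14:00-16:30, so the earliest start is 14:00.

14:00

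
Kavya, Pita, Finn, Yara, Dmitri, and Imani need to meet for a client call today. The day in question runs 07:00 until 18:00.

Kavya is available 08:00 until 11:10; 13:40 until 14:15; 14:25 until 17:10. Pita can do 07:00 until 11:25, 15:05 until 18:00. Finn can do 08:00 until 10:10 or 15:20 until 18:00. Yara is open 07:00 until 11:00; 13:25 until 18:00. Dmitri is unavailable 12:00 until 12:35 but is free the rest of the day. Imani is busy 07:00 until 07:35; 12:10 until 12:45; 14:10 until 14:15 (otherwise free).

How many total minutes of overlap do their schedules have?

240

Kavya free: 08:00-11:10, 13:40-14:15, 14:25-17:10.
Pita free: 07:00-11:25, 15:05-18:00.
Finn free: 08:00-10:10, 15:20-18:00.
Yara free: 07:00-11:00, 13:25-18:00.
Dmitri free: 07:00-12:00, 12:35-18:00 (invert busy blocks within the working day).
Imani free: 07:35-12:10, 12:45-14:10, 14:15-18:00 (invert busy blocks within the working day).
Kavya ∩ Pita: 08:00-11:10, 15:05-17:10.
Kavya ∩ Pita ∩ Finn: 08:00-10:10, 15:20-17:10.
Kavya ∩ Pita ∩ Finn ∩ Yara: 08:00-10:10, 15:20-17:10.
Kavya ∩ Pita ∩ Finn ∩ Yara ∩ Dmitri: 08:00-10:10, 15:20-17:10.
Kavya ∩ Pita ∩ Finn ∩ Yara ∩ Dmitri ∩ Imani: 08:00-10:10, 15:20-17:10.
Those are the intersection windows.
Summing the common windows: 130 + 110 = 240 minutes.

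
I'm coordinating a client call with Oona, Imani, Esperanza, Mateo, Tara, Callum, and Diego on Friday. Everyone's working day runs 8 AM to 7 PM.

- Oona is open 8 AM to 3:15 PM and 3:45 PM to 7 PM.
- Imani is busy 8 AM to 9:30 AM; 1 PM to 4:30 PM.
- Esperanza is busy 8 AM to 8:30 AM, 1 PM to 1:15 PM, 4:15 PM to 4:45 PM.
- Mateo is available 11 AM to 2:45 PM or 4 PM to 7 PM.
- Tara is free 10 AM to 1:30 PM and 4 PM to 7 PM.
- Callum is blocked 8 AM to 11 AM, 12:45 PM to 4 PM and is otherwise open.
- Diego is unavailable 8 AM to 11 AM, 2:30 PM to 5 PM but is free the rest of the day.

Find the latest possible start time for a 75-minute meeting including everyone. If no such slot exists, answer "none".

17:45

Oona free: 08:00-15:15, 15:45-19:00.
Imani free: 09:30-13:00, 16:30-19:00 (invert busy blocks within the working day).
Esperanza free: 08:30-13:00, 13:15-16:15, 16:45-19:00 (invert busy blocks within the working day).
Mateo free: 11:00-14:45, 16:00-19:00.
Tara free: 10:00-13:30, 16:00-19:00.
Callum free: 11:00-12:45, 16:00-19:00 (invert busy blocks within the working day).
Diego free: 11:00-14:30, 17:00-19:00 (invert busy blocks within the working day).
Oona ∩ Imani: 09:30-13:00, 16:30-19:00.
Oona ∩ Imani ∩ Esperanza: 09:30-13:00, 16:45-19:00.
Oona ∩ Imani ∩ Esperanza ∩ Mateo: 11:00-13:00, 16:45-19:00.
Oona ∩ Imani ∩ Esperanza ∩ Mateo ∩ Tara: 11:00-13:00, 16:45-19:00.
Oona ∩ Imani ∩ Esperanza ∩ Mateo ∩ Tara ∩ Callum: 11:00-12:45, 16:45-19:00.
Oona ∩ Imani ∩ Esperanza ∩ Mateo ∩ Tara ∩ Callum ∩ Diego: 11:00-12:45, 17:00-19:00.
Those are the intersection windows.
The last common window of at least 75 minutes is 17:00-19:00; a 75-minute meeting can start as late as 17:45 and still end by 19:00.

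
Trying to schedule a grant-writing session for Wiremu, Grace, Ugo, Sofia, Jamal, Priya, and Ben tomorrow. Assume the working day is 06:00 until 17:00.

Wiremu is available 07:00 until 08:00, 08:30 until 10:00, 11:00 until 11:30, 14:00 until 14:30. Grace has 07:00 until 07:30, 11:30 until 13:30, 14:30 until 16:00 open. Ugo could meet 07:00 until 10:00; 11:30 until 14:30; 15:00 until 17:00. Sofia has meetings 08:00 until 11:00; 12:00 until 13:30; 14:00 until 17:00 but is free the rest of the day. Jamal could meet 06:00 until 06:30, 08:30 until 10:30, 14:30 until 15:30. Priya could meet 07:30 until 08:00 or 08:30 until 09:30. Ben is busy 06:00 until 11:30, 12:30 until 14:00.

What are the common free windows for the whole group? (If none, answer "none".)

none

Wiremu free: 07:00-08:00, 08:30-10:00, 11:00-11:30, 14:00-14:30.
Grace free: 07:00-07:30, 11:30-13:30, 14:30-16:00.
Ugo free: 07:00-10:00, 11:30-14:30, 15:00-17:00.
Sofia free: 06:00-08:00, 11:00-12:00, 13:30-14:00 (invert busy blocks within the working day).
Jamal free: 06:00-06:30, 08:30-10:30, 14:30-15:30.
Priya free: 07:30-08:00, 08:30-09:30.
Ben free: 11:30-12:30, 14:00-17:00 (invert busy blocks within the working day).
Wiremu ∩ Grace: 07:00-07:30.
Wiremu ∩ Grace ∩ Ugo: 07:00-07:30.
Wiremu ∩ Grace ∩ Ugo ∩ Sofia: 07:00-07:30.
Wiremu ∩ Grace ∩ Ugo ∩ Sofia ∩ Jamal: ∅.
Wiremu ∩ Grace ∩ Ugo ∩ Sofia ∩ Jamal ∩ Priya: ∅.
Wiremu ∩ Grace ∩ Ugo ∩ Sofia ∩ Jamal ∩ Priya ∩ Ben: ∅.
There is no time when everyone is free.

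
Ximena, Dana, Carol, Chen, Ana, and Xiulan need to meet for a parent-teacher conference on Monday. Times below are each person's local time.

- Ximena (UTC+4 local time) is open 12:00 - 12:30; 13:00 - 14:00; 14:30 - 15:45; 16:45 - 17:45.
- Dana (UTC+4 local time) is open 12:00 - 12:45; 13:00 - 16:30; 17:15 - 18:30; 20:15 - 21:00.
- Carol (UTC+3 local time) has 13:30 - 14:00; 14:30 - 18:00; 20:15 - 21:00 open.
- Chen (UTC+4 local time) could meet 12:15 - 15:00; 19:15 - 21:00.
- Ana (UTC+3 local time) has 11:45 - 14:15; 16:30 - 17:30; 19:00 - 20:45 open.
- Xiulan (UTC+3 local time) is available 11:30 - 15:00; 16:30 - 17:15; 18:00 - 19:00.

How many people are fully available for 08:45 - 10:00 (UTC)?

3

Ximena in UTC: 08:00-08:30, 09:00-10:00, 10:30-11:45, 12:45-13:45 (subtract 4h to convert from UTC+4).
Dana in UTC: 08:00-08:45, 09:00-12:30, 13:15-14:30, 16:15-17:00 (subtract 4h to convert from UTC+4).
Carol in UTC: 10:30-11:00, 11:30-15:00, 17:15-18:00 (subtract 3h to convert from UTC+3).
Chen in UTC: 08:15-11:00, 15:15-17:00 (subtract 4h to convert from UTC+4).
Ana in UTC: 08:45-11:15, 13:30-14:30, 16:00-17:45 (subtract 3h to convert from UTC+3).
Xiulan in UTC: 08:30-12:00, 13:30-14:15, 15:00-16:00 (subtract 3h to convert from UTC+3).
Chen, Ana, and Xiulan can make the full 08:45-10:00 slot — that's 3.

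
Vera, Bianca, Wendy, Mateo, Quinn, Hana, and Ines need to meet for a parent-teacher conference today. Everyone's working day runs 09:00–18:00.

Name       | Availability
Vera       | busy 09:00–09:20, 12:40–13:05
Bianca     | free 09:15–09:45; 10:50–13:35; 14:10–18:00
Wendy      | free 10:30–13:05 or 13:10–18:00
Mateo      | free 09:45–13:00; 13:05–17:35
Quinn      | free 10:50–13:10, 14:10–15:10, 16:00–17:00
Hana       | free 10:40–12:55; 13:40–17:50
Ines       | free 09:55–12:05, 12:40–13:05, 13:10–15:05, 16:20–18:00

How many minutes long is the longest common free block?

75

Vera free: 09:20-12:40, 13:05-18:00 (invert busy blocks within the working day).
Bianca free: 09:15-09:45, 10:50-13:35, 14:10-18:00.
Wendy free: 10:30-13:05, 13:10-18:00.
Mateo free: 09:45-13:00, 13:05-17:35.
Quinn free: 10:50-13:10, 14:10-15:10, 16:00-17:00.
Hana free: 10:40-12:55, 13:40-17:50.
Ines free: 09:55-12:05, 12:40-13:05, 13:10-15:05, 16:20-18:00.
Vera ∩ Bianca: 09:20-09:45, 10:50-12:40, 13:05-13:35, 14:10-18:00.
Vera ∩ Bianca ∩ Wendy: 10:50-12:40, 13:10-13:35, 14:10-18:00.
Vera ∩ Bianca ∩ Wendy ∩ Mateo: 10:50-12:40, 13:10-13:35, 14:10-17:35.
Vera ∩ Bianca ∩ Wendy ∩ Mateo ∩ Quinn: 10:50-12:40, 14:10-15:10, 16:00-17:00.
Vera ∩ Bianca ∩ Wendy ∩ Mateo ∩ Quinn ∩ Hana: 10:50-12:40, 14:10-15:10, 16:00-17:00.
Vera ∩ Bianca ∩ Wendy ∩ Mateo ∩ Quinn ∩ Hana ∩ Ines: 10:50-12:05, 14:10-15:05, 16:20-17:00.
The longest is 10:50-12:05 at 75 minutes.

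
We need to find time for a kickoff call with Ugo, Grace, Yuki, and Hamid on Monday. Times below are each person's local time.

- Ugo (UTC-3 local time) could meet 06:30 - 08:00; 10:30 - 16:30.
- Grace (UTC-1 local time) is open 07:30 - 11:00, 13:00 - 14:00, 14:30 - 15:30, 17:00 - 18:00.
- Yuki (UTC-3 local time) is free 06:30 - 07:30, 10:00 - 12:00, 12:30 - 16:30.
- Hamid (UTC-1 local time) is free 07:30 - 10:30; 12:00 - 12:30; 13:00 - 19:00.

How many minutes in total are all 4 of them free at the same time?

240

Ugo in UTC: 09:30-11:00, 13:30-19:30 (add 3h to convert from UTC-3).
Grace in UTC: 08:30-12:00, 14:00-15:00, 15:30-16:30, 18:00-19:00 (add 1h to convert from UTC-1).
Yuki in UTC: 09:30-10:30, 13:00-15:00, 15:30-19:30 (add 3h to convert from UTC-3).
Hamid in UTC: 08:30-11:30, 13:00-13:30, 14:00-20:00 (add 1h to convert from UTC-1).
Ugo ∩ Grace: 09:30-11:00, 14:00-15:00, 15:30-16:30, 18:00-19:00.
Ugo ∩ Grace ∩ Yuki: 09:30-10:30, 14:00-15:00, 15:30-16:30, 18:00-19:00.
Ugo ∩ Grace ∩ Yuki ∩ Hamid: 09:30-10:30, 14:00-15:00, 15:30-16:30, 18:00-19:00.
So the common availability across everyone is 09:30-10:30, 14:00-15:00, 15:30-16:30, 18:00-19:00.
Summing the common windows: 60 + 60 + 60 + 60 = 240 minutes.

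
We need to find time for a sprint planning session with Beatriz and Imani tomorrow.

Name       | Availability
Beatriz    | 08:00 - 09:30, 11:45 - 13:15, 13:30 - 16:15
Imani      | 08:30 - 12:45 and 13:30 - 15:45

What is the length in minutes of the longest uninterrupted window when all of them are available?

Beatriz ∩ Imani: 08:30-09:30, 11:45-12:45, 13:30-15:45.
The longest is 13:30-15:45 at 135 minutes.

135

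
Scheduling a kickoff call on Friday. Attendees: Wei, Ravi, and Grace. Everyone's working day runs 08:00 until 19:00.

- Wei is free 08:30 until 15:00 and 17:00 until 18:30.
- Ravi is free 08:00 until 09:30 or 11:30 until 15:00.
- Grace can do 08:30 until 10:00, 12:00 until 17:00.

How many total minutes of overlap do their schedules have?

Wei ∩ Ravi: 08:30-09:30, 11:30-15:00.
Wei ∩ Ravi ∩ Grace: 08:30-09:30, 12:00-15:00.
Summing the common windows: 60 + 180 = 240 minutes.

240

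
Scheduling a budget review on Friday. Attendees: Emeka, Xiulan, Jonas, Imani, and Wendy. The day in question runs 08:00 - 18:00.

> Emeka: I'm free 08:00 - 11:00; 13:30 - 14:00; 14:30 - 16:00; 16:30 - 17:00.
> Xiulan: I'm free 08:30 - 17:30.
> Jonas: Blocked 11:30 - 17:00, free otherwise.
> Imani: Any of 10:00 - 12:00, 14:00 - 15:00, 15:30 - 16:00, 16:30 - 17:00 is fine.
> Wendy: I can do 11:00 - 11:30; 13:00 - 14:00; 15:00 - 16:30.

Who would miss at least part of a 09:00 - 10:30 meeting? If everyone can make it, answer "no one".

Emeka free: 08:00-11:00, 13:30-14:00, 14:30-16:00, 16:30-17:00.
Xiulan free: 08:30-17:30.
Jonas free: 08:00-11:30, 17:00-18:00 (invert busy blocks within the working day).
Imani free: 10:00-12:00, 14:00-15:00, 15:30-16:00, 16:30-17:00.
Wendy free: 11:00-11:30, 13:00-14:00, 15:00-16:30.
Emeka: free for 09:00-10:30. Xiulan: free for 09:00-10:30. Jonas: free for 09:00-10:30. Imani: not fully free for 09:00-10:30. Wendy: not fully free for 09:00-10:30.

Imani, Wendy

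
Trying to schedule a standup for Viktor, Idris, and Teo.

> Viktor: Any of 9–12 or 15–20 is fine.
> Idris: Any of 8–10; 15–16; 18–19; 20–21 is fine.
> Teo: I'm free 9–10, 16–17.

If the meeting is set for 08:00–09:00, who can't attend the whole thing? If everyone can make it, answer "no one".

Viktor: not fully free for 08:00-09:00. Idris: free for 08:00-09:00. Teo: not fully free for 08:00-09:00.

Teo, Viktor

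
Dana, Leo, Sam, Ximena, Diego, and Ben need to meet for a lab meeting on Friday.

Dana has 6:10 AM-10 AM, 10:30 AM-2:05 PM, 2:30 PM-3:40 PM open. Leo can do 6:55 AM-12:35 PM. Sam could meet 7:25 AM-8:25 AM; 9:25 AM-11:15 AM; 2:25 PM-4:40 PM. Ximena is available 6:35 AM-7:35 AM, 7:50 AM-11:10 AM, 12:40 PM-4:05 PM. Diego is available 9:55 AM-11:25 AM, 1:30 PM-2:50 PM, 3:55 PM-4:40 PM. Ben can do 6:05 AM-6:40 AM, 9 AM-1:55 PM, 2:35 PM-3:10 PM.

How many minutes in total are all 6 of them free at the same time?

45

Dana ∩ Leo: 06:55-10:00, 10:30-12:35.
Dana ∩ Leo ∩ Sam: 07:25-08:25, 09:25-10:00, 10:30-11:15.
Dana ∩ Leo ∩ Sam ∩ Ximena: 07:25-07:35, 07:50-08:25, 09:25-10:00, 10:30-11:10.
Dana ∩ Leo ∩ Sam ∩ Ximena ∩ Diego: 09:55-10:00, 10:30-11:10.
Dana ∩ Leo ∩ Sam ∩ Ximena ∩ Diego ∩ Ben: 09:55-10:00, 10:30-11:10.
Summing the common windows: 5 + 40 = 45 minutes.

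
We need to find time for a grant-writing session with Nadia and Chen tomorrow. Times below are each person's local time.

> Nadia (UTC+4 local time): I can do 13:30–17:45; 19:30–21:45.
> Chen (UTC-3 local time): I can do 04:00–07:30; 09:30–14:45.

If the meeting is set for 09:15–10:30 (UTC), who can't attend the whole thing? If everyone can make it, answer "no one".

Nadia in UTC: 09:30-13:45, 15:30-17:45 (subtract 4h to convert from UTC+4).
Chen in UTC: 07:00-10:30, 12:30-17:45 (add 3h to convert from UTC-3).
Nadia: not fully free for 09:15-10:30. Chen: free for 09:15-10:30.

Nadia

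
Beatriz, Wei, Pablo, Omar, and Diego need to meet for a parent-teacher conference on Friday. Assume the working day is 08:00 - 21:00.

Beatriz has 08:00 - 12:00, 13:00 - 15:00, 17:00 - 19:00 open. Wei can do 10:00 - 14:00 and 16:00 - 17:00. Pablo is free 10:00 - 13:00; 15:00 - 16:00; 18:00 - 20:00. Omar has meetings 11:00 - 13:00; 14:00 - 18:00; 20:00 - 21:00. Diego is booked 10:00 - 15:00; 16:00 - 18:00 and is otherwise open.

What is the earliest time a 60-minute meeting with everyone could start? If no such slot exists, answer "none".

none

Beatriz free: 08:00-12:00, 13:00-15:00, 17:00-19:00.
Wei free: 10:00-14:00, 16:00-17:00.
Pablo free: 10:00-13:00, 15:00-16:00, 18:00-20:00.
Omar free: 08:00-11:00, 13:00-14:00, 18:00-20:00 (invert busy blocks within the working day).
Diego free: 08:00-10:00, 15:00-16:00, 18:00-21:00 (invert busy blocks within the working day).
Beatriz ∩ Wei: 10:00-12:00, 13:00-14:00.
Beatriz ∩ Wei ∩ Pablo: 10:00-12:00.
Beatriz ∩ Wei ∩ Pablo ∩ Omar: 10:00-11:00.
Beatriz ∩ Wei ∩ Pablo ∩ Omar ∩ Diego: ∅.
There is no time when everyone is free.
No common window is at least 60 minutes long.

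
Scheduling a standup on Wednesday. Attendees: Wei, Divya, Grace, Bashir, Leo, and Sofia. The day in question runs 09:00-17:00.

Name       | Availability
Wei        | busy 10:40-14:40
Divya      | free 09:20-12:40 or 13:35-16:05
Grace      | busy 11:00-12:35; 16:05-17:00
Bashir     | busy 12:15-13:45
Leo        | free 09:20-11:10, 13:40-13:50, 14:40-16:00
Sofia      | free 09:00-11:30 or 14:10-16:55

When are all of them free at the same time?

09:20-10:40, 14:40-16:00

Wei free: 09:00-10:40, 14:40-17:00 (invert busy blocks within the working day).
Divya free: 09:20-12:40, 13:35-16:05.
Grace free: 09:00-11:00, 12:35-16:05 (invert busy blocks within the working day).
Bashir free: 09:00-12:15, 13:45-17:00 (invert busy blocks within the working day).
Leo free: 09:20-11:10, 13:40-13:50, 14:40-16:00.
Sofia free: 09:00-11:30, 14:10-16:55.
Wei ∩ Divya: 09:20-10:40, 14:40-16:05.
Wei ∩ Divya ∩ Grace: 09:20-10:40, 14:40-16:05.
Wei ∩ Divya ∩ Grace ∩ Bashir: 09:20-10:40, 14:40-16:05.
Wei ∩ Divya ∩ Grace ∩ Bashir ∩ Leo: 09:20-10:40, 14:40-16:00.
Wei ∩ Divya ∩ Grace ∩ Bashir ∩ Leo ∩ Sofia: 09:20-10:40, 14:40-16:00.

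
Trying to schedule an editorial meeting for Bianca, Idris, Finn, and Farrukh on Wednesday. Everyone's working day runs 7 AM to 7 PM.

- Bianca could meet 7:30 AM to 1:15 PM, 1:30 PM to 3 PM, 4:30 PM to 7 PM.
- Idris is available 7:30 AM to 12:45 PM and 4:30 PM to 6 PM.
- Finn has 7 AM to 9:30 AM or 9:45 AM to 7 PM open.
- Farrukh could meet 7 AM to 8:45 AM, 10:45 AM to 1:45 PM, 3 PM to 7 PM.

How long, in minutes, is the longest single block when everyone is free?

120

Bianca ∩ Idris: 07:30-12:45, 16:30-18:00.
Bianca ∩ Idris ∩ Finn: 07:30-09:30, 09:45-12:45, 16:30-18:00.
Bianca ∩ Idris ∩ Finn ∩ Farrukh: 07:30-08:45, 10:45-12:45, 16:30-18:00.
The longest is 10:45-12:45 at 120 minutes.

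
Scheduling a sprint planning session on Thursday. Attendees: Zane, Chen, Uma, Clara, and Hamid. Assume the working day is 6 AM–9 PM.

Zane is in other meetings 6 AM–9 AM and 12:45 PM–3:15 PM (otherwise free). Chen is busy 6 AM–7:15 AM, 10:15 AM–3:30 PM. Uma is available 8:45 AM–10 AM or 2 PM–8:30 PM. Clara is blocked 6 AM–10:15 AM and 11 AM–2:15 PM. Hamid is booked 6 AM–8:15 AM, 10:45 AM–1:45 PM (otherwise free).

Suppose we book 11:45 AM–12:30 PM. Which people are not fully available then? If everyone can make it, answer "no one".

Chen, Clara, Hamid, Uma

Zane free: 09:00-12:45, 15:15-21:00 (invert busy blocks within the working day).
Chen free: 07:15-10:15, 15:30-21:00 (invert busy blocks within the working day).
Uma free: 08:45-10:00, 14:00-20:30.
Clara free: 10:15-11:00, 14:15-21:00 (invert busy blocks within the working day).
Hamid free: 08:15-10:45, 13:45-21:00 (invert busy blocks within the working day).
Zane: free for 11:45-12:30. Chen: not fully free for 11:45-12:30. Uma: not fully free for 11:45-12:30. Clara: not fully free for 11:45-12:30. Hamid: not fully free for 11:45-12:30.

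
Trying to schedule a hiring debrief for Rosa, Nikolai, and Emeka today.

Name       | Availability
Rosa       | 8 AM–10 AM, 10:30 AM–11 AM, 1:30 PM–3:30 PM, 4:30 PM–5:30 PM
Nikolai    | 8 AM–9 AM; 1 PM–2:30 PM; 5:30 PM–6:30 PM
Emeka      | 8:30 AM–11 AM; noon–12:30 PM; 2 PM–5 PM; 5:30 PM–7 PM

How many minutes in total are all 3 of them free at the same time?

Rosa ∩ Nikolai: 08:00-09:00, 13:30-14:30.
Rosa ∩ Nikolai ∩ Emeka: 08:30-09:00, 14:00-14:30.
So the common availability across everyone is 08:30-09:00, 14:00-14:30.
Summing the common windows: 30 + 30 = 60 minutes.

60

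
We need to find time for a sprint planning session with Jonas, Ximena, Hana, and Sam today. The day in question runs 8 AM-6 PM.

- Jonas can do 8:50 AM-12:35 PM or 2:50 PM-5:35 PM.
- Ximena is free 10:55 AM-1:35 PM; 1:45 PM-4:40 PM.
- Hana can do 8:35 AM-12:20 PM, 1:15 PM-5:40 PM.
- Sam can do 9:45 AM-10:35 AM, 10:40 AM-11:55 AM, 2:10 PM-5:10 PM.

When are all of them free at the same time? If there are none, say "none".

10:55-11:55, 14:50-16:40

Jonas ∩ Ximena: 10:55-12:35, 14:50-16:40.
Jonas ∩ Ximena ∩ Hana: 10:55-12:20, 14:50-16:40.
Jonas ∩ Ximena ∩ Hana ∩ Sam: 10:55-11:55, 14:50-16:40.
So the common availability across everyone is 10:55-11:55, 14:50-16:40.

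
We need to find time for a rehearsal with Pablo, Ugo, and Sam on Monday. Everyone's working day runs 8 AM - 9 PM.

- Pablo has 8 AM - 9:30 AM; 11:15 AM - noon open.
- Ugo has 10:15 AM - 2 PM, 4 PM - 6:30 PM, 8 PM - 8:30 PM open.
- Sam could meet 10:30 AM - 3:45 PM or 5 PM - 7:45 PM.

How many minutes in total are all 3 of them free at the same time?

45

Pablo ∩ Ugo: 11:15-12:00.
Pablo ∩ Ugo ∩ Sam: 11:15-12:00.
That's a single block of 45 minutes.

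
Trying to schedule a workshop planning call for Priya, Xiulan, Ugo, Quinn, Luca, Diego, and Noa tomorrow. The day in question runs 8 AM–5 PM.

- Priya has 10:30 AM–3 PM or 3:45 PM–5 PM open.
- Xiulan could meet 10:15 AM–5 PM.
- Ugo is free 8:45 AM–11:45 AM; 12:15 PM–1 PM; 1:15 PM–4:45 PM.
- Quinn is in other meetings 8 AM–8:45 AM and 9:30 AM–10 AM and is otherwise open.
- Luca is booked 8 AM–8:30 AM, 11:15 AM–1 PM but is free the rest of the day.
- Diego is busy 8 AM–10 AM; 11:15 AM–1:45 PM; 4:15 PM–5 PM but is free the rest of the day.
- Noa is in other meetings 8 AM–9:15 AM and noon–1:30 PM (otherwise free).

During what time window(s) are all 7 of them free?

10:30-11:15, 13:45-15:00, 15:45-16:15

Priya free: 10:30-15:00, 15:45-17:00.
Xiulan free: 10:15-17:00.
Ugo free: 08:45-11:45, 12:15-13:00, 13:15-16:45.
Quinn free: 08:45-09:30, 10:00-17:00 (invert busy blocks within the working day).
Luca free: 08:30-11:15, 13:00-17:00 (invert busy blocks within the working day).
Diego free: 10:00-11:15, 13:45-16:15 (invert busy blocks within the working day).
Noa free: 09:15-12:00, 13:30-17:00 (invert busy blocks within the working day).
Priya ∩ Xiulan: 10:30-15:00, 15:45-17:00.
Priya ∩ Xiulan ∩ Ugo: 10:30-11:45, 12:15-13:00, 13:15-15:00, 15:45-16:45.
Priya ∩ Xiulan ∩ Ugo ∩ Quinn: 10:30-11:45, 12:15-13:00, 13:15-15:00, 15:45-16:45.
Priya ∩ Xiulan ∩ Ugo ∩ Quinn ∩ Luca: 10:30-11:15, 13:15-15:00, 15:45-16:45.
Priya ∩ Xiulan ∩ Ugo ∩ Quinn ∩ Luca ∩ Diego: 10:30-11:15, 13:45-15:00, 15:45-16:15.
Priya ∩ Xiulan ∩ Ugo ∩ Quinn ∩ Luca ∩ Diego ∩ Noa: 10:30-11:15, 13:45-15:00, 15:45-16:15.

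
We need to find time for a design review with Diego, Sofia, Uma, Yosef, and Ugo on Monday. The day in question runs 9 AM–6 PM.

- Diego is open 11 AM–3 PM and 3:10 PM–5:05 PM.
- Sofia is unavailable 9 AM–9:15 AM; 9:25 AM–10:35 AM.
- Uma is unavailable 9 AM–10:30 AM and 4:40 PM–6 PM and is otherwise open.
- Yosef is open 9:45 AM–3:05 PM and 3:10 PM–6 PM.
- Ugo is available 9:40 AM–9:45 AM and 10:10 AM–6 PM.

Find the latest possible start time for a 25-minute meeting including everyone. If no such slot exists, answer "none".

Diego free: 11:00-15:00, 15:10-17:05.
Sofia free: 09:15-09:25, 10:35-18:00 (invert busy blocks within the working day).
Uma free: 10:30-16:40 (invert busy blocks within the working day).
Yosef free: 09:45-15:05, 15:10-18:00.
Ugo free: 09:40-09:45, 10:10-18:00.
Diego ∩ Sofia: 11:00-15:00, 15:10-17:05.
Diego ∩ Sofia ∩ Uma: 11:00-15:00, 15:10-16:40.
Diego ∩ Sofia ∩ Uma ∩ Yosef: 11:00-15:00, 15:10-16:40.
Diego ∩ Sofia ∩ Uma ∩ Yosef ∩ Ugo: 11:00-15:00, 15:10-16:40.
The last common window of at least 25 minutes is 15:10-16:40; a 25-minute meeting can start as late as 16:15 and still end by 16:40.

16:15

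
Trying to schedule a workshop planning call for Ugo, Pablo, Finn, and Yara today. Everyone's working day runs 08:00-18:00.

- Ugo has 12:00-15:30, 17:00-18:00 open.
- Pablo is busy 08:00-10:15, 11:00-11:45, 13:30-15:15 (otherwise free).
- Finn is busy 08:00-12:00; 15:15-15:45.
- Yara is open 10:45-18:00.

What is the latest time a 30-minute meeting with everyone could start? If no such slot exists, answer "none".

17:30

Ugo free: 12:00-15:30, 17:00-18:00.
Pablo free: 10:15-11:00, 11:45-13:30, 15:15-18:00 (invert busy blocks within the working day).
Finn free: 12:00-15:15, 15:45-18:00 (invert busy blocks within the working day).
Yara free: 10:45-18:00.
Ugo ∩ Pablo: 12:00-13:30, 15:15-15:30, 17:00-18:00.
Ugo ∩ Pablo ∩ Finn: 12:00-13:30, 17:00-18:00.
Ugo ∩ Pablo ∩ Finn ∩ Yara: 12:00-13:30, 17:00-18:00.
The last common window of at least 30 minutes is 17:00-18:00; a 30-minute meeting can start as late as 17:30 and still end by 18:00.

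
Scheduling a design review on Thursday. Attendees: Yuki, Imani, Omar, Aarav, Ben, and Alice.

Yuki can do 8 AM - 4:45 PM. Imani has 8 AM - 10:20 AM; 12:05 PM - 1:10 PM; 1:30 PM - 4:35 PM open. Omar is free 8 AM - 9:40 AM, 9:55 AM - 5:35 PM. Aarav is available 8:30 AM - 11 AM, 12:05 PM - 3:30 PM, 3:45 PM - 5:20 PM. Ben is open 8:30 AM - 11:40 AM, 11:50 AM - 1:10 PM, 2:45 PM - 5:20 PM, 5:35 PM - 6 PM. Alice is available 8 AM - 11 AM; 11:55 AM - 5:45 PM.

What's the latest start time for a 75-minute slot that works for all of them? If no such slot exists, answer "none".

none

Yuki ∩ Imani: 08:00-10:20, 12:05-13:10, 13:30-16:35.
Yuki ∩ Imani ∩ Omar: 08:00-09:40, 09:55-10:20, 12:05-13:10, 13:30-16:35.
Yuki ∩ Imani ∩ Omar ∩ Aarav: 08:30-09:40, 09:55-10:20, 12:05-13:10, 13:30-15:30, 15:45-16:35.
Yuki ∩ Imani ∩ Omar ∩ Aarav ∩ Ben: 08:30-09:40, 09:55-10:20, 12:05-13:10, 14:45-15:30, 15:45-16:35.
Yuki ∩ Imani ∩ Omar ∩ Aarav ∩ Ben ∩ Alice: 08:30-09:40, 09:55-10:20, 12:05-13:10, 14:45-15:30, 15:45-16:35.
So the common availability across everyone is 08:30-09:40, 09:55-10:20, 12:05-13:10, 14:45-15:30, 15:45-16:35.
No common window is at least 75 minutes long.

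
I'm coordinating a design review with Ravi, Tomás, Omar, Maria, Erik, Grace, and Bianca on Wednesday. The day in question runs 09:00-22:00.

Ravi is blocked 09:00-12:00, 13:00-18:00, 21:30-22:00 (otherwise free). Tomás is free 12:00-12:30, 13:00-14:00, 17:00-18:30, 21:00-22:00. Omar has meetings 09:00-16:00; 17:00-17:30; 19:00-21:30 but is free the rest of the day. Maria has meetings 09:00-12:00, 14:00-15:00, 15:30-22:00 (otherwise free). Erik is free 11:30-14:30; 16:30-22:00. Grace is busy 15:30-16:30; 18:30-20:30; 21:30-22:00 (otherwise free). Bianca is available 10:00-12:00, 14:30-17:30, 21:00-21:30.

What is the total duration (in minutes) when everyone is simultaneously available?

0

Ravi free: 12:00-13:00, 18:00-21:30 (invert busy blocks within the working day).
Tomás free: 12:00-12:30, 13:00-14:00, 17:00-18:30, 21:00-22:00.
Omar free: 16:00-17:00, 17:30-19:00, 21:30-22:00 (invert busy blocks within the working day).
Maria free: 12:00-14:00, 15:00-15:30 (invert busy blocks within the working day).
Erik free: 11:30-14:30, 16:30-22:00.
Grace free: 09:00-15:30, 16:30-18:30, 20:30-21:30 (invert busy blocks within the working day).
Bianca free: 10:00-12:00, 14:30-17:30, 21:00-21:30.
Ravi ∩ Tomás: 12:00-12:30, 18:00-18:30, 21:00-21:30.
Ravi ∩ Tomás ∩ Omar: 18:00-18:30.
Ravi ∩ Tomás ∩ Omar ∩ Maria: ∅.
Ravi ∩ Tomás ∩ Omar ∩ Maria ∩ Erik: ∅.
Ravi ∩ Tomás ∩ Omar ∩ Maria ∩ Erik ∩ Grace: ∅.
Ravi ∩ Tomás ∩ Omar ∩ Maria ∩ Erik ∩ Grace ∩ Bianca: ∅.
There is no time when everyone is free.
There is no common window, so the total is 0 minutes.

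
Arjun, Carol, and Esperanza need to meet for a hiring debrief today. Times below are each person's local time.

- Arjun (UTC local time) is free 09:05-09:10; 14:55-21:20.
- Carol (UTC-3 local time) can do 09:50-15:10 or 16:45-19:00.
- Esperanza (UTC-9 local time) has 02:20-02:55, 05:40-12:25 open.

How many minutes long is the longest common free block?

Arjun in UTC: 09:05-09:10, 14:55-21:20.
Carol in UTC: 12:50-18:10, 19:45-22:00 (add 3h to convert from UTC-3).
Esperanza in UTC: 11:20-11:55, 14:40-21:25 (add 9h to convert from UTC-9).
Arjun ∩ Carol: 14:55-18:10, 19:45-21:20.
Arjun ∩ Carol ∩ Esperanza: 14:55-18:10, 19:45-21:20.
So the common availability across everyone is 14:55-18:10, 19:45-21:20.
The longest is 14:55-18:10 at 195 minutes.

195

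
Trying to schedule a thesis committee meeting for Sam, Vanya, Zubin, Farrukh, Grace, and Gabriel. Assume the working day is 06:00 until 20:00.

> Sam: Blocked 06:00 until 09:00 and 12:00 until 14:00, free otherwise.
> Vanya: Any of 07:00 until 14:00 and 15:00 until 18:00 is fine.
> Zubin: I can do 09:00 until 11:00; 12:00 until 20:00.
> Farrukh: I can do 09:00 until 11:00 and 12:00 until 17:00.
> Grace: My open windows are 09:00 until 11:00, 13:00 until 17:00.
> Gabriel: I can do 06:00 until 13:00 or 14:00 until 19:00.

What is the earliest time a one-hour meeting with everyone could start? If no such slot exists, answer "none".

Sam free: 09:00-12:00, 14:00-20:00 (invert busy blocks within the working day).
Vanya free: 07:00-14:00, 15:00-18:00.
Zubin free: 09:00-11:00, 12:00-20:00.
Farrukh free: 09:00-11:00, 12:00-17:00.
Grace free: 09:00-11:00, 13:00-17:00.
Gabriel free: 06:00-13:00, 14:00-19:00.
Sam ∩ Vanya: 09:00-12:00, 15:00-18:00.
Sam ∩ Vanya ∩ Zubin: 09:00-11:00, 15:00-18:00.
Sam ∩ Vanya ∩ Zubin ∩ Farrukh: 09:00-11:00, 15:00-17:00.
Sam ∩ Vanya ∩ Zubin ∩ Farrukh ∩ Grace: 09:00-11:00, 15:00-17:00.
Sam ∩ Vanya ∩ Zubin ∩ Farrukh ∩ Grace ∩ Gabriel: 09:00-11:00, 15:00-17:00.
The first common window of at least 60 minutes is 09:00-11:00, so the earliest start is 09:00.

09:00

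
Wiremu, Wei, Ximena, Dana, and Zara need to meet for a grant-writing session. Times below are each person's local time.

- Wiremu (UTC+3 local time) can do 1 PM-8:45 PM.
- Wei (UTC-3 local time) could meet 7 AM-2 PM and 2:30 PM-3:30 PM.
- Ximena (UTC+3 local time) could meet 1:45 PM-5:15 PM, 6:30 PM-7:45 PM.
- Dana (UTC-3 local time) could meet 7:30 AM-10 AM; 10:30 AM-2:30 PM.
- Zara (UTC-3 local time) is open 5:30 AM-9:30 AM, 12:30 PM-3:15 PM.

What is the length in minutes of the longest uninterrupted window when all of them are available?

Wiremu in UTC: 10:00-17:45 (subtract 3h to convert from UTC+3).
Wei in UTC: 10:00-17:00, 17:30-18:30 (add 3h to convert from UTC-3).
Ximena in UTC: 10:45-14:15, 15:30-16:45 (subtract 3h to convert from UTC+3).
Dana in UTC: 10:30-13:00, 13:30-17:30 (add 3h to convert from UTC-3).
Zara in UTC: 08:30-12:30, 15:30-18:15 (add 3h to convert from UTC-3).
Wiremu ∩ Wei: 10:00-17:00, 17:30-17:45.
Wiremu ∩ Wei ∩ Ximena: 10:45-14:15, 15:30-16:45.
Wiremu ∩ Wei ∩ Ximena ∩ Dana: 10:45-13:00, 13:30-14:15, 15:30-16:45.
Wiremu ∩ Wei ∩ Ximena ∩ Dana ∩ Zara: 10:45-12:30, 15:30-16:45.
The longest is 10:45-12:30 at 105 minutes.

105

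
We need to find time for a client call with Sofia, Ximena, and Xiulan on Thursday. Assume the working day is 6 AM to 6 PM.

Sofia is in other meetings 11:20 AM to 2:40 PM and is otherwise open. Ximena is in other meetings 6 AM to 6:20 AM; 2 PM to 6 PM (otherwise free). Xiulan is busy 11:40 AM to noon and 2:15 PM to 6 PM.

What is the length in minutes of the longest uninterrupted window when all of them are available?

300

Sofia free: 06:00-11:20, 14:40-18:00 (invert busy blocks within the working day).
Ximena free: 06:20-14:00 (invert busy blocks within the working day).
Xiulan free: 06:00-11:40, 12:00-14:15 (invert busy blocks within the working day).
Sofia ∩ Ximena: 06:20-11:20.
Sofia ∩ Ximena ∩ Xiulan: 06:20-11:20.
Those are the intersection windows.
The longest is 06:20-11:20 at 300 minutes.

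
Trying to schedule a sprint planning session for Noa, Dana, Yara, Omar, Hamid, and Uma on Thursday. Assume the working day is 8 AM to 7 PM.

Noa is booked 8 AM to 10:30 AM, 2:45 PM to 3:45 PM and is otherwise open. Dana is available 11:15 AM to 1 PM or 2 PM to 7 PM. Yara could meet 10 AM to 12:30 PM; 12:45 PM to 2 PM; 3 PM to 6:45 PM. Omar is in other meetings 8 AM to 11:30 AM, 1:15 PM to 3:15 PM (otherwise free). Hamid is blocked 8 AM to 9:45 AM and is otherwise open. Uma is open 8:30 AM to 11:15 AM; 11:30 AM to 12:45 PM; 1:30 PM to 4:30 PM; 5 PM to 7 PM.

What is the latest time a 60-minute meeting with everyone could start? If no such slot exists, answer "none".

Noa free: 10:30-14:45, 15:45-19:00 (invert busy blocks within the working day).
Dana free: 11:15-13:00, 14:00-19:00.
Yara free: 10:00-12:30, 12:45-14:00, 15:00-18:45.
Omar free: 11:30-13:15, 15:15-19:00 (invert busy blocks within the working day).
Hamid free: 09:45-19:00 (invert busy blocks within the working day).
Uma free: 08:30-11:15, 11:30-12:45, 13:30-16:30, 17:00-19:00.
Noa ∩ Dana: 11:15-13:00, 14:00-14:45, 15:45-19:00.
Noa ∩ Dana ∩ Yara: 11:15-12:30, 12:45-13:00, 15:45-18:45.
Noa ∩ Dana ∩ Yara ∩ Omar: 11:30-12:30, 12:45-13:00, 15:45-18:45.
Noa ∩ Dana ∩ Yara ∩ Omar ∩ Hamid: 11:30-12:30, 12:45-13:00, 15:45-18:45.
Noa ∩ Dana ∩ Yara ∩ Omar ∩ Hamid ∩ Uma: 11:30-12:30, 15:45-16:30, 17:00-18:45.
The last common window of at least 60 minutes is 17:00-18:45; a 60-minute meeting can start as late as 17:45 and still end by 18:45.

17:45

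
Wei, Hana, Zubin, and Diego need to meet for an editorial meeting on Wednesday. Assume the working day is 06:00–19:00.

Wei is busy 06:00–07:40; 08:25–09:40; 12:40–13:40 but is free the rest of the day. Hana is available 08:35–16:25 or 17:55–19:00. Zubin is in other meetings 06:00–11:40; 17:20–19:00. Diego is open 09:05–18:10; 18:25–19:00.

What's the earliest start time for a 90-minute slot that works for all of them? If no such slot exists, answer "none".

13:40

Wei free: 07:40-08:25, 09:40-12:40, 13:40-19:00 (invert busy blocks within the working day).
Hana free: 08:35-16:25, 17:55-19:00.
Zubin free: 11:40-17:20 (invert busy blocks within the working day).
Diego free: 09:05-18:10, 18:25-19:00.
Wei ∩ Hana: 09:40-12:40, 13:40-16:25, 17:55-19:00.
Wei ∩ Hana ∩ Zubin: 11:40-12:40, 13:40-16:25.
Wei ∩ Hana ∩ Zubin ∩ Diego: 11:40-12:40, 13:40-16:25.
So the common availability across everyone is 11:40-12:40, 13:40-16:25.
The first common window of at least 90 minutes is 13:40-16:25, so the earliest start is 13:40.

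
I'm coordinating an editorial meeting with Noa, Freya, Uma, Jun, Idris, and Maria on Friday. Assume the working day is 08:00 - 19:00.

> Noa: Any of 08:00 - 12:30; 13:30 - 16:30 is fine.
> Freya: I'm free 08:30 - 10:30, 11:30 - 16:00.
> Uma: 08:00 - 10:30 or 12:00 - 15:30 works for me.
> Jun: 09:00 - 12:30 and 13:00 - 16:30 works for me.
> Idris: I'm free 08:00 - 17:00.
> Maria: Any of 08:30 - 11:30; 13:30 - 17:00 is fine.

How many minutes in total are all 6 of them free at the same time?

210

Noa ∩ Freya: 08:30-10:30, 11:30-12:30, 13:30-16:00.
Noa ∩ Freya ∩ Uma: 08:30-10:30, 12:00-12:30, 13:30-15:30.
Noa ∩ Freya ∩ Uma ∩ Jun: 09:00-10:30, 12:00-12:30, 13:30-15:30.
Noa ∩ Freya ∩ Uma ∩ Jun ∩ Idris: 09:00-10:30, 12:00-12:30, 13:30-15:30.
Noa ∩ Freya ∩ Uma ∩ Jun ∩ Idris ∩ Maria: 09:00-10:30, 13:30-15:30.
Summing the common windows: 90 + 120 = 210 minutes.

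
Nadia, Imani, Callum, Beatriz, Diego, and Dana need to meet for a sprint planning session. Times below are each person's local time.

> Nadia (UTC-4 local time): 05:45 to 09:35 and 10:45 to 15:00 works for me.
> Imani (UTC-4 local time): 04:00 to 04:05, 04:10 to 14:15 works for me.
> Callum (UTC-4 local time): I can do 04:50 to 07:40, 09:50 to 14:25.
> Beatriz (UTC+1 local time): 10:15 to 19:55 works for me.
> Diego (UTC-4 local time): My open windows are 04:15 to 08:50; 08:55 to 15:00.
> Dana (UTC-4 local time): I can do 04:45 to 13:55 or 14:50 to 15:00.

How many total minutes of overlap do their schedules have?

305

Nadia in UTC: 09:45-13:35, 14:45-19:00 (add 4h to convert from UTC-4).
Imani in UTC: 08:00-08:05, 08:10-18:15 (add 4h to convert from UTC-4).
Callum in UTC: 08:50-11:40, 13:50-18:25 (add 4h to convert from UTC-4).
Beatriz in UTC: 09:15-18:55 (subtract 1h to convert from UTC+1).
Diego in UTC: 08:15-12:50, 12:55-19:00 (add 4h to convert from UTC-4).
Dana in UTC: 08:45-17:55, 18:50-19:00 (add 4h to convert from UTC-4).
Nadia ∩ Imani: 09:45-13:35, 14:45-18:15.
Nadia ∩ Imani ∩ Callum: 09:45-11:40, 14:45-18:15.
Nadia ∩ Imani ∩ Callum ∩ Beatriz: 09:45-11:40, 14:45-18:15.
Nadia ∩ Imani ∩ Callum ∩ Beatriz ∩ Diego: 09:45-11:40, 14:45-18:15.
Nadia ∩ Imani ∩ Callum ∩ Beatriz ∩ Diego ∩ Dana: 09:45-11:40, 14:45-17:55.
Summing the common windows: 115 + 190 = 305 minutes.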